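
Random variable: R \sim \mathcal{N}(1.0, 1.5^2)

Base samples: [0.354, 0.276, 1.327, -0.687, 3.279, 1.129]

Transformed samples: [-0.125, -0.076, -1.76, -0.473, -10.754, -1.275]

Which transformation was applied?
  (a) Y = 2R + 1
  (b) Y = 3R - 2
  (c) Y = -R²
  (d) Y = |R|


Checking option (c) Y = -R²:
  R = 0.354 -> Y = -0.125 ✓
  R = 0.276 -> Y = -0.076 ✓
  R = 1.327 -> Y = -1.76 ✓
All samples match this transformation.

(c) -R²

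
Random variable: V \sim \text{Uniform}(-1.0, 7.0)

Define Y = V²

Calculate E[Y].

Using E[X²] = Var(X) + (E[X])²:
E[V] = 3
Var(V) = (7 + 1)^2/12 = 5.3333333
E[V²] = 5.3333333 + 3² = 5.3333333 + 9 = 14.333333

14.333333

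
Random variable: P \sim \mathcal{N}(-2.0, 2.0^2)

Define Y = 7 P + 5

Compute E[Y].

For Y = 7P + 5:
E[Y] = 7 * E[P] + 5
E[P] = -2.0 = -2
E[Y] = 7 * (-2) + 5 = -9

-9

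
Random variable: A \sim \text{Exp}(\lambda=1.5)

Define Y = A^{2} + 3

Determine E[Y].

E[Y] = 1*E[A²] + 3
E[A] = 0.66666667
E[A²] = Var(A) + (E[A])² = 0.44444444 + 0.44444444 = 0.88888889
E[Y] = 1*0.88888889 + 3 = 3.8888889

3.8888889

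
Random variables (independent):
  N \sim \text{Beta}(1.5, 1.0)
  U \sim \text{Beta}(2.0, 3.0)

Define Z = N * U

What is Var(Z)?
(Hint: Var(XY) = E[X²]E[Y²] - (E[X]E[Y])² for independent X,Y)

Var(XY) = E[X²]E[Y²] - (E[X]E[Y])²
E[N] = 0.6, Var(N) = 0.068571429
E[U] = 0.4, Var(U) = 0.04
E[N²] = 0.068571429 + 0.6² = 0.42857143
E[U²] = 0.04 + 0.4² = 0.2
Var(Z) = 0.42857143*0.2 - (0.6*0.4)²
= 0.085714286 - 0.0576 = 0.028114286

0.028114286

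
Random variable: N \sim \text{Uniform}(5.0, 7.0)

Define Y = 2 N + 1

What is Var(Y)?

For Y = aN + b: Var(Y) = a² * Var(N)
Var(N) = (7 - 5)^2/12 = 0.33333333
Var(Y) = 2² * 0.33333333 = 4 * 0.33333333 = 1.3333333

1.3333333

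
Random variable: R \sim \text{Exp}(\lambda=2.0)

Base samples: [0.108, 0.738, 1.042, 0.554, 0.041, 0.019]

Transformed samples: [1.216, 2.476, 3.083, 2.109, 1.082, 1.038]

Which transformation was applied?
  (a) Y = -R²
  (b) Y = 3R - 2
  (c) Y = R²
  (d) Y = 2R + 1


Checking option (d) Y = 2R + 1:
  R = 0.108 -> Y = 1.216 ✓
  R = 0.738 -> Y = 2.476 ✓
  R = 1.042 -> Y = 3.083 ✓
All samples match this transformation.

(d) 2R + 1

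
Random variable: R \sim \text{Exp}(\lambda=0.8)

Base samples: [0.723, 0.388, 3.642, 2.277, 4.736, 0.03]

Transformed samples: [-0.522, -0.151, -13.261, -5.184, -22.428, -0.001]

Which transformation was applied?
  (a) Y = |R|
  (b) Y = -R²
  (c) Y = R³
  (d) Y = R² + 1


Checking option (b) Y = -R²:
  R = 0.723 -> Y = -0.522 ✓
  R = 0.388 -> Y = -0.151 ✓
  R = 3.642 -> Y = -13.261 ✓
All samples match this transformation.

(b) -R²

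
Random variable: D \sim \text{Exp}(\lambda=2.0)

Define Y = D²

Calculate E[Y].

Using E[X²] = Var(X) + (E[X])²:
E[D] = 0.5
Var(D) = 1/2.0^2 = 0.25
E[D²] = 0.25 + 0.5² = 0.25 + 0.25 = 0.5

0.5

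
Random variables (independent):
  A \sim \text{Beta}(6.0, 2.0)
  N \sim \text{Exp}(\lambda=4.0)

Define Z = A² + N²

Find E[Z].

E[Z] = E[A²] + E[N²]
E[A²] = Var(A) + E[A]² = 0.020833333 + 0.5625 = 0.58333333
E[N²] = Var(N) + E[N]² = 0.0625 + 0.0625 = 0.125
E[Z] = 0.58333333 + 0.125 = 0.70833333

0.70833333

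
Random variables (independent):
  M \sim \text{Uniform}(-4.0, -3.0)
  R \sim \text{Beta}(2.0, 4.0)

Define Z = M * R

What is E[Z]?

For independent RVs: E[XY] = E[X]*E[Y]
E[M] = -3.5
E[R] = 0.33333333
E[Z] = -3.5 * 0.33333333 = -1.1666667

-1.1666667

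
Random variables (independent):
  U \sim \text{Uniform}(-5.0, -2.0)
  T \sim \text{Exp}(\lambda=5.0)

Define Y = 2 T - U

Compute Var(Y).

For independent RVs: Var(aX + bY) = a²Var(X) + b²Var(Y)
Var(U) = 0.75
Var(T) = 0.04
Var(Y) = (-1)²*0.75 + 2²*0.04
= 1*0.75 + 4*0.04 = 0.91

0.91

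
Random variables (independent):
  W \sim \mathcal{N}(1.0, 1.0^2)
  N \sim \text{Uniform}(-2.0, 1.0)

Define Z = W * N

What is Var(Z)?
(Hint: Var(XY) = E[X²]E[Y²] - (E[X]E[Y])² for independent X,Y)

Var(XY) = E[X²]E[Y²] - (E[X]E[Y])²
E[W] = 1, Var(W) = 1
E[N] = -0.5, Var(N) = 0.75
E[W²] = 1 + 1² = 2
E[N²] = 0.75 + (-0.5)² = 1
Var(Z) = 2*1 - (1*(-0.5))²
= 2 - 0.25 = 1.75

1.75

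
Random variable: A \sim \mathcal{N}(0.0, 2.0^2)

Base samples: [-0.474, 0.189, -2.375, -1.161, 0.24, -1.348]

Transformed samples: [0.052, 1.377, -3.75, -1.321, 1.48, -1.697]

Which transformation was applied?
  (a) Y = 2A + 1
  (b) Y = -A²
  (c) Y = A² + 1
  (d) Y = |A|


Checking option (a) Y = 2A + 1:
  A = -0.474 -> Y = 0.052 ✓
  A = 0.189 -> Y = 1.377 ✓
  A = -2.375 -> Y = -3.75 ✓
All samples match this transformation.

(a) 2A + 1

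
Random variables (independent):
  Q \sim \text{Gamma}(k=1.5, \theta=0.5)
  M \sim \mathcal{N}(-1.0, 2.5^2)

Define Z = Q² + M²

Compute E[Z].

E[Z] = E[Q²] + E[M²]
E[Q²] = Var(Q) + E[Q]² = 0.375 + 0.5625 = 0.9375
E[M²] = Var(M) + E[M]² = 6.25 + 1 = 7.25
E[Z] = 0.9375 + 7.25 = 8.1875

8.1875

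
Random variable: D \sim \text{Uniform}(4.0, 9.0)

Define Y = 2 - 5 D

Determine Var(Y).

For Y = aD + b: Var(Y) = a² * Var(D)
Var(D) = (9 - 4)^2/12 = 2.0833333
Var(Y) = (-5)² * 2.0833333 = 25 * 2.0833333 = 52.083333

52.083333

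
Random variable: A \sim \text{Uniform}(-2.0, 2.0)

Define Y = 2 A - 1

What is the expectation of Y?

For Y = 2A - 1:
E[Y] = 2 * E[A] - 1
E[A] = (-2 + 2)/2 = 0
E[Y] = 2 * 0 - 1 = -1

-1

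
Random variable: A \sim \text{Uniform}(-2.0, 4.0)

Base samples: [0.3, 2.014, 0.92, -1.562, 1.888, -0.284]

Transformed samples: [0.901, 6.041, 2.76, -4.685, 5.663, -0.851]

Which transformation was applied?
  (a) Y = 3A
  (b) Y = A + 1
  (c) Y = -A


Checking option (a) Y = 3A:
  A = 0.3 -> Y = 0.901 ✓
  A = 2.014 -> Y = 6.041 ✓
  A = 0.92 -> Y = 2.76 ✓
All samples match this transformation.

(a) 3A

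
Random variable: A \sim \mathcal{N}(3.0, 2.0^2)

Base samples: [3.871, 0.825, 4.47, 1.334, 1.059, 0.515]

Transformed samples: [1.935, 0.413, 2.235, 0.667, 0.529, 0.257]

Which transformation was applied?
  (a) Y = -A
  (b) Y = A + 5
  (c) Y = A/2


Checking option (c) Y = A/2:
  A = 3.871 -> Y = 1.935 ✓
  A = 0.825 -> Y = 0.413 ✓
  A = 4.47 -> Y = 2.235 ✓
All samples match this transformation.

(c) A/2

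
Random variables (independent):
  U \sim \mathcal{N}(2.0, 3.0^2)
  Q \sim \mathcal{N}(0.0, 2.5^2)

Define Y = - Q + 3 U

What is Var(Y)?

For independent RVs: Var(aX + bY) = a²Var(X) + b²Var(Y)
Var(U) = 9
Var(Q) = 6.25
Var(Y) = 3²*9 + (-1)²*6.25
= 9*9 + 1*6.25 = 87.25

87.25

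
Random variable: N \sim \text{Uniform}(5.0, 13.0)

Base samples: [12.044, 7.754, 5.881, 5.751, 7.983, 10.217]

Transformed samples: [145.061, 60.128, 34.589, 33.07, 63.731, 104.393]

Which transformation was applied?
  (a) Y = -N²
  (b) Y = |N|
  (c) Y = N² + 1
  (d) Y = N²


Checking option (d) Y = N²:
  N = 12.044 -> Y = 145.061 ✓
  N = 7.754 -> Y = 60.128 ✓
  N = 5.881 -> Y = 34.589 ✓
All samples match this transformation.

(d) N²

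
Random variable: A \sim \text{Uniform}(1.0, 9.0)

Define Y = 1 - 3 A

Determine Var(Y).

For Y = aA + b: Var(Y) = a² * Var(A)
Var(A) = (9 - 1)^2/12 = 5.3333333
Var(Y) = (-3)² * 5.3333333 = 9 * 5.3333333 = 48

48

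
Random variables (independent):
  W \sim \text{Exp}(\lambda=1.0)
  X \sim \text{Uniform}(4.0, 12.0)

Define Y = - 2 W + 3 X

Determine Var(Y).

For independent RVs: Var(aX + bY) = a²Var(X) + b²Var(Y)
Var(W) = 1
Var(X) = 5.3333333
Var(Y) = (-2)²*1 + 3²*5.3333333
= 4*1 + 9*5.3333333 = 52

52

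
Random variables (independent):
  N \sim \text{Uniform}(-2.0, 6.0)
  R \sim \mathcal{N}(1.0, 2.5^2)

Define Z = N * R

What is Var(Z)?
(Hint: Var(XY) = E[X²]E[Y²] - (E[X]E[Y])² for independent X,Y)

Var(XY) = E[X²]E[Y²] - (E[X]E[Y])²
E[N] = 2, Var(N) = 5.3333333
E[R] = 1, Var(R) = 6.25
E[N²] = 5.3333333 + 2² = 9.3333333
E[R²] = 6.25 + 1² = 7.25
Var(Z) = 9.3333333*7.25 - (2*1)²
= 67.666667 - 4 = 63.666667

63.666667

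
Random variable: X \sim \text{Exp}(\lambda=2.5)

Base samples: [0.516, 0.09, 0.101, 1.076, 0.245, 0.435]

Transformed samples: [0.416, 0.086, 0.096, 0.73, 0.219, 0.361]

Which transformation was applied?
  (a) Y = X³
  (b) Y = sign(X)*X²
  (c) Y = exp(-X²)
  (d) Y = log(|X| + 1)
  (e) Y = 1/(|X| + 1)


Checking option (d) Y = log(|X| + 1):
  X = 0.516 -> Y = 0.416 ✓
  X = 0.09 -> Y = 0.086 ✓
  X = 0.101 -> Y = 0.096 ✓
All samples match this transformation.

(d) log(|X| + 1)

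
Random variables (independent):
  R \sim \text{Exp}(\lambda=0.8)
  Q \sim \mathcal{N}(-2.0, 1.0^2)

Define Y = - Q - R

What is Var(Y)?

For independent RVs: Var(aX + bY) = a²Var(X) + b²Var(Y)
Var(R) = 1.5625
Var(Q) = 1
Var(Y) = (-1)²*1.5625 + (-1)²*1
= 1*1.5625 + 1*1 = 2.5625

2.5625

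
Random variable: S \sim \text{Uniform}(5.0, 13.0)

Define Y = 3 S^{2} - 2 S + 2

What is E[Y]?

E[Y] = 3*E[S²] - 2*E[S] + 2
E[S] = 9
E[S²] = Var(S) + (E[S])² = 5.3333333 + 81 = 86.333333
E[Y] = 3*86.333333 - 2*9 + 2 = 243

243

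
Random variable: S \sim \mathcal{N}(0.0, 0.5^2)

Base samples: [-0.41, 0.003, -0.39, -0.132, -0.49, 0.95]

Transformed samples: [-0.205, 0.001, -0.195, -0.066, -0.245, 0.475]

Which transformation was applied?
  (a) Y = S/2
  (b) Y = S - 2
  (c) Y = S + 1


Checking option (a) Y = S/2:
  S = -0.41 -> Y = -0.205 ✓
  S = 0.003 -> Y = 0.001 ✓
  S = -0.39 -> Y = -0.195 ✓
All samples match this transformation.

(a) S/2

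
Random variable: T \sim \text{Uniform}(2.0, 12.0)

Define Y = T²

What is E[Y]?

Using E[X²] = Var(X) + (E[X])²:
E[T] = 7
Var(T) = (12 - 2)^2/12 = 8.3333333
E[T²] = 8.3333333 + 7² = 8.3333333 + 49 = 57.333333

57.333333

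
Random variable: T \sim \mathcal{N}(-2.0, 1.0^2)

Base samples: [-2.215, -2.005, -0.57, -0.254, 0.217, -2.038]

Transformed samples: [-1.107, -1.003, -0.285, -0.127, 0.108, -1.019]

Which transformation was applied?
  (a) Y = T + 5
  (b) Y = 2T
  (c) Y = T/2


Checking option (c) Y = T/2:
  T = -2.215 -> Y = -1.107 ✓
  T = -2.005 -> Y = -1.003 ✓
  T = -0.57 -> Y = -0.285 ✓
All samples match this transformation.

(c) T/2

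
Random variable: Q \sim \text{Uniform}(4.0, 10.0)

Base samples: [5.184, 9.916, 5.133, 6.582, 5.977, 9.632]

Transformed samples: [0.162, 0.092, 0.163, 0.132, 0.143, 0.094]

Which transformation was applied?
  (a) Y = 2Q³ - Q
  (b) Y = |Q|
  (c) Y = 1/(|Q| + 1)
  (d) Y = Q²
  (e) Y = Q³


Checking option (c) Y = 1/(|Q| + 1):
  Q = 5.184 -> Y = 0.162 ✓
  Q = 9.916 -> Y = 0.092 ✓
  Q = 5.133 -> Y = 0.163 ✓
All samples match this transformation.

(c) 1/(|Q| + 1)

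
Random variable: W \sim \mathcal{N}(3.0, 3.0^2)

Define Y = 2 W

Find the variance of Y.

For Y = aW + b: Var(Y) = a² * Var(W)
Var(W) = 3.0^2 = 9
Var(Y) = 2² * 9 = 4 * 9 = 36

36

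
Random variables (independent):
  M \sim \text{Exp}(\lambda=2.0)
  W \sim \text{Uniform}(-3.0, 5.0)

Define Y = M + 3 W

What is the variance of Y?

For independent RVs: Var(aX + bY) = a²Var(X) + b²Var(Y)
Var(M) = 0.25
Var(W) = 5.3333333
Var(Y) = 1²*0.25 + 3²*5.3333333
= 1*0.25 + 9*5.3333333 = 48.25

48.25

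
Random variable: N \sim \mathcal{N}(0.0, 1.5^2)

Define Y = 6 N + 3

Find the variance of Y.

For Y = aN + b: Var(Y) = a² * Var(N)
Var(N) = 1.5^2 = 2.25
Var(Y) = 6² * 2.25 = 36 * 2.25 = 81

81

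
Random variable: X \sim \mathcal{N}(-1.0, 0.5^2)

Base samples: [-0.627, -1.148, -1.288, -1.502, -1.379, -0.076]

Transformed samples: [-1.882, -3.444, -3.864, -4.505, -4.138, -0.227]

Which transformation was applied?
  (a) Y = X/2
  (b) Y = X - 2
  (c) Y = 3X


Checking option (c) Y = 3X:
  X = -0.627 -> Y = -1.882 ✓
  X = -1.148 -> Y = -3.444 ✓
  X = -1.288 -> Y = -3.864 ✓
All samples match this transformation.

(c) 3X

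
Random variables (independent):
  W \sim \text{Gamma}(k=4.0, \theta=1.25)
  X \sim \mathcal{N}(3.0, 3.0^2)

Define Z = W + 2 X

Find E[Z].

E[Z] = 1*E[W] + 2*E[X]
E[W] = 5
E[X] = 3
E[Z] = 1*5 + 2*3 = 11

11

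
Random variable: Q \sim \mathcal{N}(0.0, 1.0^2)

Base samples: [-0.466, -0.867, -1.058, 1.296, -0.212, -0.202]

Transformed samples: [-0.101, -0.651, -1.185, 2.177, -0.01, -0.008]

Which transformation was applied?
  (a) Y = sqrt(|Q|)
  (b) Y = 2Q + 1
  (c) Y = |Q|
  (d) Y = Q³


Checking option (d) Y = Q³:
  Q = -0.466 -> Y = -0.101 ✓
  Q = -0.867 -> Y = -0.651 ✓
  Q = -1.058 -> Y = -1.185 ✓
All samples match this transformation.

(d) Q³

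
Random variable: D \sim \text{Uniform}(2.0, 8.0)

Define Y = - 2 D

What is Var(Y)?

For Y = aD + b: Var(Y) = a² * Var(D)
Var(D) = (8 - 2)^2/12 = 3
Var(Y) = (-2)² * 3 = 4 * 3 = 12

12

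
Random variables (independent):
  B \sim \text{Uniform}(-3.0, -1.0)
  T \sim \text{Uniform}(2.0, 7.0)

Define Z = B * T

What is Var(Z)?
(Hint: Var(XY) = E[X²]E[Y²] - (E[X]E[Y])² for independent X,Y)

Var(XY) = E[X²]E[Y²] - (E[X]E[Y])²
E[B] = -2, Var(B) = 0.33333333
E[T] = 4.5, Var(T) = 2.0833333
E[B²] = 0.33333333 + (-2)² = 4.3333333
E[T²] = 2.0833333 + 4.5² = 22.333333
Var(Z) = 4.3333333*22.333333 - (-2*4.5)²
= 96.777778 - 81 = 15.777778

15.777778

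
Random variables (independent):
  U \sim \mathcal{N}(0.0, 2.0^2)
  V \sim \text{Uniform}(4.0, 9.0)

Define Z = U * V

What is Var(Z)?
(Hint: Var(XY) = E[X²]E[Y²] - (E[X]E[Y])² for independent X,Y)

Var(XY) = E[X²]E[Y²] - (E[X]E[Y])²
E[U] = 0, Var(U) = 4
E[V] = 6.5, Var(V) = 2.0833333
E[U²] = 4 + 0² = 4
E[V²] = 2.0833333 + 6.5² = 44.333333
Var(Z) = 4*44.333333 - (0*6.5)²
= 177.33333 - 0 = 177.33333

177.33333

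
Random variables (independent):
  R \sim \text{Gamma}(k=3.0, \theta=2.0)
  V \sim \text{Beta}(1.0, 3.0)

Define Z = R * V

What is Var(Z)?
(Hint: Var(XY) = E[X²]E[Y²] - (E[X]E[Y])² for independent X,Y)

Var(XY) = E[X²]E[Y²] - (E[X]E[Y])²
E[R] = 6, Var(R) = 12
E[V] = 0.25, Var(V) = 0.0375
E[R²] = 12 + 6² = 48
E[V²] = 0.0375 + 0.25² = 0.1
Var(Z) = 48*0.1 - (6*0.25)²
= 4.8 - 2.25 = 2.55

2.55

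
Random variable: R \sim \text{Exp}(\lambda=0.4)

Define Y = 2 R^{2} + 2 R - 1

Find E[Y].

E[Y] = 2*E[R²] + 2*E[R] - 1
E[R] = 2.5
E[R²] = Var(R) + (E[R])² = 6.25 + 6.25 = 12.5
E[Y] = 2*12.5 + 2*2.5 - 1 = 29

29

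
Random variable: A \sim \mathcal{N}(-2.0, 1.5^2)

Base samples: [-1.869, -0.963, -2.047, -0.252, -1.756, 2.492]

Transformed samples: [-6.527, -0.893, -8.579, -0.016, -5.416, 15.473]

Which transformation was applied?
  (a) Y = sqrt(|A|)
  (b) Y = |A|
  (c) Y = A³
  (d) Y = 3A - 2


Checking option (c) Y = A³:
  A = -1.869 -> Y = -6.527 ✓
  A = -0.963 -> Y = -0.893 ✓
  A = -2.047 -> Y = -8.579 ✓
All samples match this transformation.

(c) A³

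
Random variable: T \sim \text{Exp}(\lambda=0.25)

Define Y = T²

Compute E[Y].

E[T²] = Var(T) + (E[T])² = 16 + 16 = 32

32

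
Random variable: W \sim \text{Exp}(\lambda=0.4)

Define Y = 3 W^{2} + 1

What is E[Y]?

E[Y] = 3*E[W²] + 1
E[W] = 2.5
E[W²] = Var(W) + (E[W])² = 6.25 + 6.25 = 12.5
E[Y] = 3*12.5 + 1 = 38.5

38.5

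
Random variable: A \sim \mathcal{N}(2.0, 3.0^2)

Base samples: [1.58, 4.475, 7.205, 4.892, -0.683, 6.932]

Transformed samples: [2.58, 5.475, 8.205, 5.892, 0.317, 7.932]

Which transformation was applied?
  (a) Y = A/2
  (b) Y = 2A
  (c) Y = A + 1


Checking option (c) Y = A + 1:
  A = 1.58 -> Y = 2.58 ✓
  A = 4.475 -> Y = 5.475 ✓
  A = 7.205 -> Y = 8.205 ✓
All samples match this transformation.

(c) A + 1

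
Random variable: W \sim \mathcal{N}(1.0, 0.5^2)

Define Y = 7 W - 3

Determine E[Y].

For Y = 7W - 3:
E[Y] = 7 * E[W] - 3
E[W] = 1.0 = 1
E[Y] = 7 * 1 - 3 = 4

4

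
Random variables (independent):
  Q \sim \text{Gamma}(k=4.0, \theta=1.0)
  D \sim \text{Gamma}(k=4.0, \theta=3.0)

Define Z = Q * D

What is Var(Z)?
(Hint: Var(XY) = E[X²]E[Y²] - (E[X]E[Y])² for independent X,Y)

Var(XY) = E[X²]E[Y²] - (E[X]E[Y])²
E[Q] = 4, Var(Q) = 4
E[D] = 12, Var(D) = 36
E[Q²] = 4 + 4² = 20
E[D²] = 36 + 12² = 180
Var(Z) = 20*180 - (4*12)²
= 3600 - 2304 = 1296

1296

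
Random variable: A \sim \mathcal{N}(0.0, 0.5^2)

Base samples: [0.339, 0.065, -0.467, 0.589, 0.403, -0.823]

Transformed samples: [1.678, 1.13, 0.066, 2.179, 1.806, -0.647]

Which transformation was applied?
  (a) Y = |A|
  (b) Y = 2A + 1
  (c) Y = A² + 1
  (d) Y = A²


Checking option (b) Y = 2A + 1:
  A = 0.339 -> Y = 1.678 ✓
  A = 0.065 -> Y = 1.13 ✓
  A = -0.467 -> Y = 0.066 ✓
All samples match this transformation.

(b) 2A + 1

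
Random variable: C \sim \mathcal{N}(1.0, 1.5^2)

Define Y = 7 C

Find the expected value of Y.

For Y = 7C:
E[Y] = 7 * E[C]
E[C] = 1.0 = 1
E[Y] = 7 * 1 = 7

7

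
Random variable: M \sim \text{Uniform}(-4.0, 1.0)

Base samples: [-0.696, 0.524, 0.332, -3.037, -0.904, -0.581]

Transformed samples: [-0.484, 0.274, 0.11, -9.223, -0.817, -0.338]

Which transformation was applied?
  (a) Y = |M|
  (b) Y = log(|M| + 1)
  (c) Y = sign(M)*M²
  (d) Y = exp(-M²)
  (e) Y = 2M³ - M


Checking option (c) Y = sign(M)*M²:
  M = -0.696 -> Y = -0.484 ✓
  M = 0.524 -> Y = 0.274 ✓
  M = 0.332 -> Y = 0.11 ✓
All samples match this transformation.

(c) sign(M)*M²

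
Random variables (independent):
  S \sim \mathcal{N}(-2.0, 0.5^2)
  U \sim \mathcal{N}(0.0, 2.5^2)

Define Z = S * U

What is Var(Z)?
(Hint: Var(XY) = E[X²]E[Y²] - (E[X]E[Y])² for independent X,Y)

Var(XY) = E[X²]E[Y²] - (E[X]E[Y])²
E[S] = -2, Var(S) = 0.25
E[U] = 0, Var(U) = 6.25
E[S²] = 0.25 + (-2)² = 4.25
E[U²] = 6.25 + 0² = 6.25
Var(Z) = 4.25*6.25 - (-2*0)²
= 26.5625 - 0 = 26.5625

26.5625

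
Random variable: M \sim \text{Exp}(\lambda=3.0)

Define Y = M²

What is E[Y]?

Using E[X²] = Var(X) + (E[X])²:
E[M] = 0.33333333
Var(M) = 1/3.0^2 = 0.11111111
E[M²] = 0.11111111 + 0.33333333² = 0.11111111 + 0.11111111 = 0.22222222

0.22222222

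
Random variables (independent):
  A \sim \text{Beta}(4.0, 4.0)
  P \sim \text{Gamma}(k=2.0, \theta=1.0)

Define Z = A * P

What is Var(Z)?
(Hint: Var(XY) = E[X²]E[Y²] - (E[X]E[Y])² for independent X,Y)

Var(XY) = E[X²]E[Y²] - (E[X]E[Y])²
E[A] = 0.5, Var(A) = 0.027777778
E[P] = 2, Var(P) = 2
E[A²] = 0.027777778 + 0.5² = 0.27777778
E[P²] = 2 + 2² = 6
Var(Z) = 0.27777778*6 - (0.5*2)²
= 1.6666667 - 1 = 0.66666667

0.66666667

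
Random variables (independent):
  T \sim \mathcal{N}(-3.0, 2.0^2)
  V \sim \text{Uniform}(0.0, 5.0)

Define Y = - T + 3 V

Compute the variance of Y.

For independent RVs: Var(aX + bY) = a²Var(X) + b²Var(Y)
Var(T) = 4
Var(V) = 2.0833333
Var(Y) = (-1)²*4 + 3²*2.0833333
= 1*4 + 9*2.0833333 = 22.75

22.75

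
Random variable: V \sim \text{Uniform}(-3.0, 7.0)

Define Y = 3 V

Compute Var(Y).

For Y = aV + b: Var(Y) = a² * Var(V)
Var(V) = (7 + 3)^2/12 = 8.3333333
Var(Y) = 3² * 8.3333333 = 9 * 8.3333333 = 75

75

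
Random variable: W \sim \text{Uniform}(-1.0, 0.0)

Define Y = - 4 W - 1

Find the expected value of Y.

For Y = -4W - 1:
E[Y] = -4 * E[W] - 1
E[W] = (-1 + 0)/2 = -0.5
E[Y] = -4 * (-0.5) - 1 = 1

1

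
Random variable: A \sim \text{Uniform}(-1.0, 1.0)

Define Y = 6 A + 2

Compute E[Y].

For Y = 6A + 2:
E[Y] = 6 * E[A] + 2
E[A] = (-1 + 1)/2 = 0
E[Y] = 6 * 0 + 2 = 2

2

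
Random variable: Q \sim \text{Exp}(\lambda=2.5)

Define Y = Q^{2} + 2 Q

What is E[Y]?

E[Y] = 1*E[Q²] + 2*E[Q]
E[Q] = 0.4
E[Q²] = Var(Q) + (E[Q])² = 0.16 + 0.16 = 0.32
E[Y] = 1*0.32 + 2*0.4 = 1.12

1.12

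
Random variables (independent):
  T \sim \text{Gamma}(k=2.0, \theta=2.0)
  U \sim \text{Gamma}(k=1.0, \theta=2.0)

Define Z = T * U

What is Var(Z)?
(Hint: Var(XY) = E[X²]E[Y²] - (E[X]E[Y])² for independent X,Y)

Var(XY) = E[X²]E[Y²] - (E[X]E[Y])²
E[T] = 4, Var(T) = 8
E[U] = 2, Var(U) = 4
E[T²] = 8 + 4² = 24
E[U²] = 4 + 2² = 8
Var(Z) = 24*8 - (4*2)²
= 192 - 64 = 128

128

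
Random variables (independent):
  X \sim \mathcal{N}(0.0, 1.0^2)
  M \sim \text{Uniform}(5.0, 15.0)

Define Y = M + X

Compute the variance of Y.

For independent RVs: Var(aX + bY) = a²Var(X) + b²Var(Y)
Var(X) = 1
Var(M) = 8.3333333
Var(Y) = 1²*1 + 1²*8.3333333
= 1*1 + 1*8.3333333 = 9.3333333

9.3333333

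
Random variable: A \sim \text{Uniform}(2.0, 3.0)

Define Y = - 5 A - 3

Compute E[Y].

For Y = -5A - 3:
E[Y] = -5 * E[A] - 3
E[A] = (2 + 3)/2 = 2.5
E[Y] = -5 * 2.5 - 3 = -15.5

-15.5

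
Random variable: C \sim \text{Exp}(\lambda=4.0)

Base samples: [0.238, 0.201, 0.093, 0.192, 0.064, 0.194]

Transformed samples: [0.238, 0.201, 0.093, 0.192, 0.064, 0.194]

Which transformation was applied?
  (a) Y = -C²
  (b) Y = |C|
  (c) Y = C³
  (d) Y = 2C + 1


Checking option (b) Y = |C|:
  C = 0.238 -> Y = 0.238 ✓
  C = 0.201 -> Y = 0.201 ✓
  C = 0.093 -> Y = 0.093 ✓
All samples match this transformation.

(b) |C|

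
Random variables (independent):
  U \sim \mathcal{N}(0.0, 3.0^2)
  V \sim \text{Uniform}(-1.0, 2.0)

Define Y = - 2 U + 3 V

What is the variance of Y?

For independent RVs: Var(aX + bY) = a²Var(X) + b²Var(Y)
Var(U) = 9
Var(V) = 0.75
Var(Y) = (-2)²*9 + 3²*0.75
= 4*9 + 9*0.75 = 42.75

42.75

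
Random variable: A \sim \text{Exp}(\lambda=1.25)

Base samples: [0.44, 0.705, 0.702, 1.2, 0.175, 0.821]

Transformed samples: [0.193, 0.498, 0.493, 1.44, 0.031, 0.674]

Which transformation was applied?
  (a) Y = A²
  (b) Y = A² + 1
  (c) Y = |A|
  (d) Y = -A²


Checking option (a) Y = A²:
  A = 0.44 -> Y = 0.193 ✓
  A = 0.705 -> Y = 0.498 ✓
  A = 0.702 -> Y = 0.493 ✓
All samples match this transformation.

(a) A²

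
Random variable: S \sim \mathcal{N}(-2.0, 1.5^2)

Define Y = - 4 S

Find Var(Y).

For Y = aS + b: Var(Y) = a² * Var(S)
Var(S) = 1.5^2 = 2.25
Var(Y) = (-4)² * 2.25 = 16 * 2.25 = 36

36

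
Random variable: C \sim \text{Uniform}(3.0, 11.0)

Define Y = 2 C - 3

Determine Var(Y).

For Y = aC + b: Var(Y) = a² * Var(C)
Var(C) = (11 - 3)^2/12 = 5.3333333
Var(Y) = 2² * 5.3333333 = 4 * 5.3333333 = 21.333333

21.333333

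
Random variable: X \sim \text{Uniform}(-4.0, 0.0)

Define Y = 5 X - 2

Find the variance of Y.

For Y = aX + b: Var(Y) = a² * Var(X)
Var(X) = (0 + 4)^2/12 = 1.3333333
Var(Y) = 5² * 1.3333333 = 25 * 1.3333333 = 33.333333

33.333333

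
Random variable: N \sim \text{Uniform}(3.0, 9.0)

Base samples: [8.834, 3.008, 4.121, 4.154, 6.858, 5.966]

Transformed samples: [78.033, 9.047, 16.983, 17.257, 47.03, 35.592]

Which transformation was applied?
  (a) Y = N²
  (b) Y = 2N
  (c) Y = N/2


Checking option (a) Y = N²:
  N = 8.834 -> Y = 78.033 ✓
  N = 3.008 -> Y = 9.047 ✓
  N = 4.121 -> Y = 16.983 ✓
All samples match this transformation.

(a) N²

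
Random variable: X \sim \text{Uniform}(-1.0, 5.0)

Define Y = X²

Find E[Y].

E[X²] = Var(X) + (E[X])² = 3 + 4 = 7

7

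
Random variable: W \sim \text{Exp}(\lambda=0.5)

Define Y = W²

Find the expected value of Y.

E[W²] = Var(W) + (E[W])² = 4 + 4 = 8

8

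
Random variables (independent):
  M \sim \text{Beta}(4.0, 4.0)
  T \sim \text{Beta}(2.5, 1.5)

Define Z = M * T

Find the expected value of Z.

For independent RVs: E[XY] = E[X]*E[Y]
E[M] = 0.5
E[T] = 0.625
E[Z] = 0.5 * 0.625 = 0.3125

0.3125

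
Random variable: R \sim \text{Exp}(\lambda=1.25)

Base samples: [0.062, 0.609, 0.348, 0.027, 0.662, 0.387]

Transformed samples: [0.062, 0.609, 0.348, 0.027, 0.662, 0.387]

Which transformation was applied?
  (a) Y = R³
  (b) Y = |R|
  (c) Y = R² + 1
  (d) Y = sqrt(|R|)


Checking option (b) Y = |R|:
  R = 0.062 -> Y = 0.062 ✓
  R = 0.609 -> Y = 0.609 ✓
  R = 0.348 -> Y = 0.348 ✓
All samples match this transformation.

(b) |R|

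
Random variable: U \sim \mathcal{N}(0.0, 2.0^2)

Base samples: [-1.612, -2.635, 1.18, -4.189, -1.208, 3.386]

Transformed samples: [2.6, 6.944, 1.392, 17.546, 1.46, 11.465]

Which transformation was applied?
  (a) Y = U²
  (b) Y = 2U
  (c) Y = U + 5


Checking option (a) Y = U²:
  U = -1.612 -> Y = 2.6 ✓
  U = -2.635 -> Y = 6.944 ✓
  U = 1.18 -> Y = 1.392 ✓
All samples match this transformation.

(a) U²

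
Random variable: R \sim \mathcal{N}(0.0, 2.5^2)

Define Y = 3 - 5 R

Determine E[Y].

For Y = -5R + 3:
E[Y] = -5 * E[R] + 3
E[R] = 0.0 = 0
E[Y] = -5 * 0 + 3 = 3

3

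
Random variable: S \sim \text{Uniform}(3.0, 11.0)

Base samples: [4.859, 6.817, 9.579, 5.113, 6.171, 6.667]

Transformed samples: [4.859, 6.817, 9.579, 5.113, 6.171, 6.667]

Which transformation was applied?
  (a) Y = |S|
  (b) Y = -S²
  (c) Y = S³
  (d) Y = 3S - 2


Checking option (a) Y = |S|:
  S = 4.859 -> Y = 4.859 ✓
  S = 6.817 -> Y = 6.817 ✓
  S = 9.579 -> Y = 9.579 ✓
All samples match this transformation.

(a) |S|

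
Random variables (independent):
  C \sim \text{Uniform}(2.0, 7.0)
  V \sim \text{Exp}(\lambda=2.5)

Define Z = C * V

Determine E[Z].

For independent RVs: E[XY] = E[X]*E[Y]
E[C] = 4.5
E[V] = 0.4
E[Z] = 4.5 * 0.4 = 1.8

1.8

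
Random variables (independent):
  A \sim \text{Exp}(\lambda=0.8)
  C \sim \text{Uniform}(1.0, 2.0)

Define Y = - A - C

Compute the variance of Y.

For independent RVs: Var(aX + bY) = a²Var(X) + b²Var(Y)
Var(A) = 1.5625
Var(C) = 0.083333333
Var(Y) = (-1)²*1.5625 + (-1)²*0.083333333
= 1*1.5625 + 1*0.083333333 = 1.6458333

1.6458333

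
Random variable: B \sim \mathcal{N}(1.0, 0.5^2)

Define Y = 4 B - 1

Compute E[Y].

For Y = 4B - 1:
E[Y] = 4 * E[B] - 1
E[B] = 1.0 = 1
E[Y] = 4 * 1 - 1 = 3

3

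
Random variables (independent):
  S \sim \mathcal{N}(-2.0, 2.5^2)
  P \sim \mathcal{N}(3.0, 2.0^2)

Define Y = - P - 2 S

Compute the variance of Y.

For independent RVs: Var(aX + bY) = a²Var(X) + b²Var(Y)
Var(S) = 6.25
Var(P) = 4
Var(Y) = (-2)²*6.25 + (-1)²*4
= 4*6.25 + 1*4 = 29

29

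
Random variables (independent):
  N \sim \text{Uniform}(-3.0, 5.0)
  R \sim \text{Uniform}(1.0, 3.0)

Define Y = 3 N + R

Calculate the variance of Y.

For independent RVs: Var(aX + bY) = a²Var(X) + b²Var(Y)
Var(N) = 5.3333333
Var(R) = 0.33333333
Var(Y) = 3²*5.3333333 + 1²*0.33333333
= 9*5.3333333 + 1*0.33333333 = 48.333333

48.333333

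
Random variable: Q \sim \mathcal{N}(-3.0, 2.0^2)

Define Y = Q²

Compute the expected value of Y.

Using E[X²] = Var(X) + (E[X])²:
E[Q] = -3
Var(Q) = 2.0^2 = 4
E[Q²] = 4 + (-3)² = 4 + 9 = 13

13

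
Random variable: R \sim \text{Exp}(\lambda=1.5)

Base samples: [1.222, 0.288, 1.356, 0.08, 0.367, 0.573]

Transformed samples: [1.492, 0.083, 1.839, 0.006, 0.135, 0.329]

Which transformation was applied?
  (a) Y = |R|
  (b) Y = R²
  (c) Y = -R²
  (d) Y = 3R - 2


Checking option (b) Y = R²:
  R = 1.222 -> Y = 1.492 ✓
  R = 0.288 -> Y = 0.083 ✓
  R = 1.356 -> Y = 1.839 ✓
All samples match this transformation.

(b) R²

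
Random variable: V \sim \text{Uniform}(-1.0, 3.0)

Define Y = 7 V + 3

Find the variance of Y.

For Y = aV + b: Var(Y) = a² * Var(V)
Var(V) = (3 + 1)^2/12 = 1.3333333
Var(Y) = 7² * 1.3333333 = 49 * 1.3333333 = 65.333333

65.333333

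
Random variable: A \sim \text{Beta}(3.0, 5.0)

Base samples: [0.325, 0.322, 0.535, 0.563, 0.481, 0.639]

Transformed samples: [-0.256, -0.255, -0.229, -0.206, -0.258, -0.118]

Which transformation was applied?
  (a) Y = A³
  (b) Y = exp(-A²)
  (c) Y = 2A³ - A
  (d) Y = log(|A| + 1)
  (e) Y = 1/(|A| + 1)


Checking option (c) Y = 2A³ - A:
  A = 0.325 -> Y = -0.256 ✓
  A = 0.322 -> Y = -0.255 ✓
  A = 0.535 -> Y = -0.229 ✓
All samples match this transformation.

(c) 2A³ - A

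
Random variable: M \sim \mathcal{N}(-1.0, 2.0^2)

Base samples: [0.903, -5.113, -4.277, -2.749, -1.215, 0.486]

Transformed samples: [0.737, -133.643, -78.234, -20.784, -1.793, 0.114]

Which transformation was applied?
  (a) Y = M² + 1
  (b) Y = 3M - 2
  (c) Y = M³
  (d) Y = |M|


Checking option (c) Y = M³:
  M = 0.903 -> Y = 0.737 ✓
  M = -5.113 -> Y = -133.643 ✓
  M = -4.277 -> Y = -78.234 ✓
All samples match this transformation.

(c) M³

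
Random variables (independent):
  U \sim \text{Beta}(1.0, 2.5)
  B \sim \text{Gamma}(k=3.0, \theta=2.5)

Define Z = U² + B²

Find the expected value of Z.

E[Z] = E[U²] + E[B²]
E[U²] = Var(U) + E[U]² = 0.045351474 + 0.081632653 = 0.12698413
E[B²] = Var(B) + E[B]² = 18.75 + 56.25 = 75
E[Z] = 0.12698413 + 75 = 75.126984

75.126984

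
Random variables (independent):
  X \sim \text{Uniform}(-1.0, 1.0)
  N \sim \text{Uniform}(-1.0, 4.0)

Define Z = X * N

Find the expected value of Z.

For independent RVs: E[XY] = E[X]*E[Y]
E[X] = 0
E[N] = 1.5
E[Z] = 0 * 1.5 = 0

0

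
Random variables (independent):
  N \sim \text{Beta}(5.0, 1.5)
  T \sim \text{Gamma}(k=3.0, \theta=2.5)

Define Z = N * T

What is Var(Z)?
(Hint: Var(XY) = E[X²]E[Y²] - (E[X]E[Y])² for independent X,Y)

Var(XY) = E[X²]E[Y²] - (E[X]E[Y])²
E[N] = 0.76923077, Var(N) = 0.023668639
E[T] = 7.5, Var(T) = 18.75
E[N²] = 0.023668639 + 0.76923077² = 0.61538462
E[T²] = 18.75 + 7.5² = 75
Var(Z) = 0.61538462*75 - (0.76923077*7.5)²
= 46.153846 - 33.284024 = 12.869822

12.869822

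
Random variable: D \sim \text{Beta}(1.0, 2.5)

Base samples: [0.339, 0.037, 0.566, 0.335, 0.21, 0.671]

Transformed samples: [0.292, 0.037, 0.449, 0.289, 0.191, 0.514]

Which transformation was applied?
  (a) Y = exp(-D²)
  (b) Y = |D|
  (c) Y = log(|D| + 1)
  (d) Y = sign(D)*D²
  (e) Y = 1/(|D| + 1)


Checking option (c) Y = log(|D| + 1):
  D = 0.339 -> Y = 0.292 ✓
  D = 0.037 -> Y = 0.037 ✓
  D = 0.566 -> Y = 0.449 ✓
All samples match this transformation.

(c) log(|D| + 1)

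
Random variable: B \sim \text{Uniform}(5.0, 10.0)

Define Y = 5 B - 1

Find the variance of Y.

For Y = aB + b: Var(Y) = a² * Var(B)
Var(B) = (10 - 5)^2/12 = 2.0833333
Var(Y) = 5² * 2.0833333 = 25 * 2.0833333 = 52.083333

52.083333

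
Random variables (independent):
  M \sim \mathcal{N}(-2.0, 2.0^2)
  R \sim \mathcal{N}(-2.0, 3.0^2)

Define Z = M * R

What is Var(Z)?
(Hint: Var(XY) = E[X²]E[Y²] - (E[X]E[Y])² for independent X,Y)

Var(XY) = E[X²]E[Y²] - (E[X]E[Y])²
E[M] = -2, Var(M) = 4
E[R] = -2, Var(R) = 9
E[M²] = 4 + (-2)² = 8
E[R²] = 9 + (-2)² = 13
Var(Z) = 8*13 - (-2*(-2))²
= 104 - 16 = 88

88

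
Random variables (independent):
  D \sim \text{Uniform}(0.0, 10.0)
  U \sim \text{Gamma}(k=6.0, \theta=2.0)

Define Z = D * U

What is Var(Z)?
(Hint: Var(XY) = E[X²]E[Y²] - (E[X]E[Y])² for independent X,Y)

Var(XY) = E[X²]E[Y²] - (E[X]E[Y])²
E[D] = 5, Var(D) = 8.3333333
E[U] = 12, Var(U) = 24
E[D²] = 8.3333333 + 5² = 33.333333
E[U²] = 24 + 12² = 168
Var(Z) = 33.333333*168 - (5*12)²
= 5600 - 3600 = 2000

2000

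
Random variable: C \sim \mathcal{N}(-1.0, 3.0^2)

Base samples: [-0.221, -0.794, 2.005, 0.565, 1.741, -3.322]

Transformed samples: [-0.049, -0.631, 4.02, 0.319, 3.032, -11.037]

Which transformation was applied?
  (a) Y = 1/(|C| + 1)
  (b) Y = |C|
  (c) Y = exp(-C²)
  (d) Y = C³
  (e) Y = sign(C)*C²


Checking option (e) Y = sign(C)*C²:
  C = -0.221 -> Y = -0.049 ✓
  C = -0.794 -> Y = -0.631 ✓
  C = 2.005 -> Y = 4.02 ✓
All samples match this transformation.

(e) sign(C)*C²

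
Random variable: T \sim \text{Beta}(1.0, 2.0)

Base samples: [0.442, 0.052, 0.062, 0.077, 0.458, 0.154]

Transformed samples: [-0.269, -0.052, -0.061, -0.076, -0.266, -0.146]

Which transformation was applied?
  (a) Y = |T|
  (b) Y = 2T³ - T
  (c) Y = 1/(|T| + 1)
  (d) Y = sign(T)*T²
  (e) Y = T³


Checking option (b) Y = 2T³ - T:
  T = 0.442 -> Y = -0.269 ✓
  T = 0.052 -> Y = -0.052 ✓
  T = 0.062 -> Y = -0.061 ✓
All samples match this transformation.

(b) 2T³ - T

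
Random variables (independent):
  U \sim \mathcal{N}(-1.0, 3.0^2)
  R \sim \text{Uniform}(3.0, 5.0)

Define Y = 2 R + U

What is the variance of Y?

For independent RVs: Var(aX + bY) = a²Var(X) + b²Var(Y)
Var(U) = 9
Var(R) = 0.33333333
Var(Y) = 1²*9 + 2²*0.33333333
= 1*9 + 4*0.33333333 = 10.333333

10.333333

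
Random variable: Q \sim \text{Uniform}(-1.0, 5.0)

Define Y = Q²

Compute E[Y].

E[Q²] = Var(Q) + (E[Q])² = 3 + 4 = 7

7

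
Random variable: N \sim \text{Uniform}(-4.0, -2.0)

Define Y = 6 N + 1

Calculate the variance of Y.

For Y = aN + b: Var(Y) = a² * Var(N)
Var(N) = (-2 + 4)^2/12 = 0.33333333
Var(Y) = 6² * 0.33333333 = 36 * 0.33333333 = 12

12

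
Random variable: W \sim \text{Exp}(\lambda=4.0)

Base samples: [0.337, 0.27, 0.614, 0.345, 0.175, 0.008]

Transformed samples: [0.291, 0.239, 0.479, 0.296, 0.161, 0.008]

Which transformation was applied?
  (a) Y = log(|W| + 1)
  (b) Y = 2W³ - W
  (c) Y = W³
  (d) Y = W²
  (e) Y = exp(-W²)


Checking option (a) Y = log(|W| + 1):
  W = 0.337 -> Y = 0.291 ✓
  W = 0.27 -> Y = 0.239 ✓
  W = 0.614 -> Y = 0.479 ✓
All samples match this transformation.

(a) log(|W| + 1)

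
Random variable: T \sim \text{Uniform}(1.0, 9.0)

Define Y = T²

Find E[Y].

Using E[X²] = Var(X) + (E[X])²:
E[T] = 5
Var(T) = (9 - 1)^2/12 = 5.3333333
E[T²] = 5.3333333 + 5² = 5.3333333 + 25 = 30.333333

30.333333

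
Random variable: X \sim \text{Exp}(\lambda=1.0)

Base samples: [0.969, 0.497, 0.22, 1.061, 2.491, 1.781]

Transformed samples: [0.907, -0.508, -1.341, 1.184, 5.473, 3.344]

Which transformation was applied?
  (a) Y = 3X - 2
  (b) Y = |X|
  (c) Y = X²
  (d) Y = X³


Checking option (a) Y = 3X - 2:
  X = 0.969 -> Y = 0.907 ✓
  X = 0.497 -> Y = -0.508 ✓
  X = 0.22 -> Y = -1.341 ✓
All samples match this transformation.

(a) 3X - 2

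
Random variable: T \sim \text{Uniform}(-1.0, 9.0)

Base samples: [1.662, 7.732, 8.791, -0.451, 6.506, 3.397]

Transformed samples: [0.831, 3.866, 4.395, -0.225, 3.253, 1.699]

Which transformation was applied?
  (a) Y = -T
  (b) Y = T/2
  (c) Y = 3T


Checking option (b) Y = T/2:
  T = 1.662 -> Y = 0.831 ✓
  T = 7.732 -> Y = 3.866 ✓
  T = 8.791 -> Y = 4.395 ✓
All samples match this transformation.

(b) T/2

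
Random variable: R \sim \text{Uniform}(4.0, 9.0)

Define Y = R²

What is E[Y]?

Using E[X²] = Var(X) + (E[X])²:
E[R] = 6.5
Var(R) = (9 - 4)^2/12 = 2.0833333
E[R²] = 2.0833333 + 6.5² = 2.0833333 + 42.25 = 44.333333

44.333333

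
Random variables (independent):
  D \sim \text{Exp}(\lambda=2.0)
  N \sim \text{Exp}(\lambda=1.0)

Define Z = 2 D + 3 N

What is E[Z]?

E[Z] = 2*E[D] + 3*E[N]
E[D] = 0.5
E[N] = 1
E[Z] = 2*0.5 + 3*1 = 4

4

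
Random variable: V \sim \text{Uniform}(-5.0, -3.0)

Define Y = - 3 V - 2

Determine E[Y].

For Y = -3V - 2:
E[Y] = -3 * E[V] - 2
E[V] = (-5 - 3)/2 = -4
E[Y] = -3 * (-4) - 2 = 10

10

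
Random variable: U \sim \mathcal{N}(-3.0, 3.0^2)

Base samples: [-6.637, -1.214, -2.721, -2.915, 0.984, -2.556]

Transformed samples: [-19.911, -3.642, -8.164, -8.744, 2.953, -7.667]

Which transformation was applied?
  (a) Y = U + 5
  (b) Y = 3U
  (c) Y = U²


Checking option (b) Y = 3U:
  U = -6.637 -> Y = -19.911 ✓
  U = -1.214 -> Y = -3.642 ✓
  U = -2.721 -> Y = -8.164 ✓
All samples match this transformation.

(b) 3U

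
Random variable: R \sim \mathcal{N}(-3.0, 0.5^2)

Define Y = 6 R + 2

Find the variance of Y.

For Y = aR + b: Var(Y) = a² * Var(R)
Var(R) = 0.5^2 = 0.25
Var(Y) = 6² * 0.25 = 36 * 0.25 = 9

9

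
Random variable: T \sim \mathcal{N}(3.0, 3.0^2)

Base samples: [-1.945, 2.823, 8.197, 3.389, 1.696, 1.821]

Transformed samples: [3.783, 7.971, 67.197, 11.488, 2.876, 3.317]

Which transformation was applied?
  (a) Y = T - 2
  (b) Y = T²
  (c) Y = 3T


Checking option (b) Y = T²:
  T = -1.945 -> Y = 3.783 ✓
  T = 2.823 -> Y = 7.971 ✓
  T = 8.197 -> Y = 67.197 ✓
All samples match this transformation.

(b) T²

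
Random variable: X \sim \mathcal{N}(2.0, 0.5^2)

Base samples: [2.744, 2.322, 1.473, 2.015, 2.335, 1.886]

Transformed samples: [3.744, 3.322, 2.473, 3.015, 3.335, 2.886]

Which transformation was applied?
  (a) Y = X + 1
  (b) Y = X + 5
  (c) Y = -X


Checking option (a) Y = X + 1:
  X = 2.744 -> Y = 3.744 ✓
  X = 2.322 -> Y = 3.322 ✓
  X = 1.473 -> Y = 2.473 ✓
All samples match this transformation.

(a) X + 1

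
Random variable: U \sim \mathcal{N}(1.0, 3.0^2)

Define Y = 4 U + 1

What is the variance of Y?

For Y = aU + b: Var(Y) = a² * Var(U)
Var(U) = 3.0^2 = 9
Var(Y) = 4² * 9 = 16 * 9 = 144

144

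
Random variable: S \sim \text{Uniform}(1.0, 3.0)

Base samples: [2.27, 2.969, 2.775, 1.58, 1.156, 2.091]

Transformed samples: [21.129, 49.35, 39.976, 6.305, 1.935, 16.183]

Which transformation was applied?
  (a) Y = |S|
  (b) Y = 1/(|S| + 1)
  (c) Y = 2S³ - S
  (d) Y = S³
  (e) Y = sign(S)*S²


Checking option (c) Y = 2S³ - S:
  S = 2.27 -> Y = 21.129 ✓
  S = 2.969 -> Y = 49.35 ✓
  S = 2.775 -> Y = 39.976 ✓
All samples match this transformation.

(c) 2S³ - S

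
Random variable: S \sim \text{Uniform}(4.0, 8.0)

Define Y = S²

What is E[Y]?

E[S²] = Var(S) + (E[S])² = 1.3333333 + 36 = 37.333333

37.333333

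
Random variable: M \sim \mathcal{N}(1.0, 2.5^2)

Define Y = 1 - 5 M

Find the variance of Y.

For Y = aM + b: Var(Y) = a² * Var(M)
Var(M) = 2.5^2 = 6.25
Var(Y) = (-5)² * 6.25 = 25 * 6.25 = 156.25

156.25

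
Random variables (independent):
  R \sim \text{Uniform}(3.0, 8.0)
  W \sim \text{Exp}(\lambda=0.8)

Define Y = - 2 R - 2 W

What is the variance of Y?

For independent RVs: Var(aX + bY) = a²Var(X) + b²Var(Y)
Var(R) = 2.0833333
Var(W) = 1.5625
Var(Y) = (-2)²*2.0833333 + (-2)²*1.5625
= 4*2.0833333 + 4*1.5625 = 14.583333

14.583333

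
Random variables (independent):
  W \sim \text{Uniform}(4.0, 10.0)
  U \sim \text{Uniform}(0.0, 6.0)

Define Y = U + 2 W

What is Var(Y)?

For independent RVs: Var(aX + bY) = a²Var(X) + b²Var(Y)
Var(W) = 3
Var(U) = 3
Var(Y) = 2²*3 + 1²*3
= 4*3 + 1*3 = 15

15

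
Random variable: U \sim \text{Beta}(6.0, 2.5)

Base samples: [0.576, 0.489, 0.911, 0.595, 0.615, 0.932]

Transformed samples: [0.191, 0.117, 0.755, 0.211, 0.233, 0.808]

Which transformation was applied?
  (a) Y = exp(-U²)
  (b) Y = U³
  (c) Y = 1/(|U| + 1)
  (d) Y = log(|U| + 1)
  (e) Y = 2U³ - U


Checking option (b) Y = U³:
  U = 0.576 -> Y = 0.191 ✓
  U = 0.489 -> Y = 0.117 ✓
  U = 0.911 -> Y = 0.755 ✓
All samples match this transformation.

(b) U³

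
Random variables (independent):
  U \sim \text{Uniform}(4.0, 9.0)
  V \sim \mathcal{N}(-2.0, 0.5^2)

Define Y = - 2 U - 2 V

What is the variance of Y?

For independent RVs: Var(aX + bY) = a²Var(X) + b²Var(Y)
Var(U) = 2.0833333
Var(V) = 0.25
Var(Y) = (-2)²*2.0833333 + (-2)²*0.25
= 4*2.0833333 + 4*0.25 = 9.3333333

9.3333333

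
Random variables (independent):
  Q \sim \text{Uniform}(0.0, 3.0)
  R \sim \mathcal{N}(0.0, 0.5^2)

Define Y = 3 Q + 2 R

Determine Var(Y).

For independent RVs: Var(aX + bY) = a²Var(X) + b²Var(Y)
Var(Q) = 0.75
Var(R) = 0.25
Var(Y) = 3²*0.75 + 2²*0.25
= 9*0.75 + 4*0.25 = 7.75

7.75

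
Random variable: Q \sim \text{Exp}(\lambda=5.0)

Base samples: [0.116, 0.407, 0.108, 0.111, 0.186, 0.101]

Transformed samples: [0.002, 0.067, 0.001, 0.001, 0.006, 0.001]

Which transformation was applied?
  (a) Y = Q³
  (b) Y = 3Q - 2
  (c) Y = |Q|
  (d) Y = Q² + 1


Checking option (a) Y = Q³:
  Q = 0.116 -> Y = 0.002 ✓
  Q = 0.407 -> Y = 0.067 ✓
  Q = 0.108 -> Y = 0.001 ✓
All samples match this transformation.

(a) Q³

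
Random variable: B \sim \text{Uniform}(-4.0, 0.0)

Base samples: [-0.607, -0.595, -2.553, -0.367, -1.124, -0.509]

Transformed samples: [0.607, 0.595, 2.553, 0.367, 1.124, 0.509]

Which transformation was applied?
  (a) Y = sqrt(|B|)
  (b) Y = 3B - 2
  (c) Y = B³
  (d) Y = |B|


Checking option (d) Y = |B|:
  B = -0.607 -> Y = 0.607 ✓
  B = -0.595 -> Y = 0.595 ✓
  B = -2.553 -> Y = 2.553 ✓
All samples match this transformation.

(d) |B|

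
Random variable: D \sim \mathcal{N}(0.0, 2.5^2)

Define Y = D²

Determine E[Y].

Using E[X²] = Var(X) + (E[X])²:
E[D] = 0
Var(D) = 2.5^2 = 6.25
E[D²] = 6.25 + 0² = 6.25 + 0 = 6.25

6.25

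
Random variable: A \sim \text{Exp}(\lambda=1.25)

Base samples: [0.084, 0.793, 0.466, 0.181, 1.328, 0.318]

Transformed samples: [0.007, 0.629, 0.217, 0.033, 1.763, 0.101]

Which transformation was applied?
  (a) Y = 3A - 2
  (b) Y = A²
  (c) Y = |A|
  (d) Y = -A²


Checking option (b) Y = A²:
  A = 0.084 -> Y = 0.007 ✓
  A = 0.793 -> Y = 0.629 ✓
  A = 0.466 -> Y = 0.217 ✓
All samples match this transformation.

(b) A²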